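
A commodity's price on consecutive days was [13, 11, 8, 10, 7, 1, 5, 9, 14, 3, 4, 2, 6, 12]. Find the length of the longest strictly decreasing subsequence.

7

Negate each value so 'decreasing' becomes 'increasing', then run patience tails on the negated sequence:
-13 → extends → [-13]
-11 → extends → [-13, -11]
-8 → extends → [-13, -11, -8]
-10 → replaces -8 → [-13, -11, -10]
-7 → extends → [-13, -11, -10, -7]
-1 → extends → [-13, -11, -10, -7, -1]
-5 → replaces -1 → [-13, -11, -10, -7, -5]
-9 → replaces -7 → [-13, -11, -10, -9, -5]
-14 → replaces -13 → [-14, -11, -10, -9, -5]
-3 → extends → [-14, -11, -10, -9, -5, -3]
-4 → replaces -3 → [-14, -11, -10, -9, -5, -4]
-2 → extends → [-14, -11, -10, -9, -5, -4, -2]
-6 → replaces -5 → [-14, -11, -10, -9, -6, -4, -2]
-12 → replaces -11 → [-14, -12, -10, -9, -6, -4, -2]
Seven tails, so the longest strictly decreasing subsequence of the original has length 7.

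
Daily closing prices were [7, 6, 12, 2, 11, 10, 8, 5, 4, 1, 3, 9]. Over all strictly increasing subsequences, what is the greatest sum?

Let S[i] be the best sum of a strictly increasing subsequence ending at i:
i:      1  2  3  4  5  6  7  8  9 10 11 12
a[i]:   7  6 12  2 11 10  8  5  4  1  3  9
S:      7  6 19  2 18 17 15  7  6  1  5 24
Maximum is 24 (e.g. 7 + 8 + 9).

24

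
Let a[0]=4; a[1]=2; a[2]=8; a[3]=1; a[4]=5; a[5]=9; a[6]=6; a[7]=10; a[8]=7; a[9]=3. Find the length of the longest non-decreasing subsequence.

4

Let dp[i] be the length of the longest such subsequence ending at index i:
i:      0  1  2  3  4  5  6  7  8  9
a[i]:   4  2  8  1  5  9  6 10  7  3
dp:     1  1  2  1  2  3  3  4  4  2
Maximum dp value is 4.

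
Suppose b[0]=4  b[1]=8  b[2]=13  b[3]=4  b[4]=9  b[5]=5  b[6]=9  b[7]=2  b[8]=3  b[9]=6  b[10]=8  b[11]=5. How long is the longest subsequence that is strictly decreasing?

Let dp[i] be the longest strictly decreasing subsequence ending at i:
i:      0  1  2  3  4  5  6  7  8  9 10 11
b[i]:   4  8 13  4  9  5  9  2  3  6  8  5
dp:     1  1  1  2  2  3  2  4  4  3  3  4
Maximum is 4.

4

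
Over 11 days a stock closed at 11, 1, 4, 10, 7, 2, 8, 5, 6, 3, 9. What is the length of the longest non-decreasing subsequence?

Track the smallest tail for each achievable length (allowing ties):
11 → extends → [11]
1 → replaces 11 → [1]
4 → extends → [1, 4]
10 → extends → [1, 4, 10]
7 → replaces 10 → [1, 4, 7]
2 → replaces 4 → [1, 2, 7]
8 → extends → [1, 2, 7, 8]
5 → replaces 7 → [1, 2, 5, 8]
6 → replaces 8 → [1, 2, 5, 6]
3 → replaces 5 → [1, 2, 3, 6]
9 → extends → [1, 2, 3, 6, 9]
Five tails, so the longest non-decreasing subsequence has length 5 (e.g. 1, 4, 7, 8, 9).

5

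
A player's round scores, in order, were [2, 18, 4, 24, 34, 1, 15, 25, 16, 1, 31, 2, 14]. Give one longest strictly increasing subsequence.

2, 18, 24, 25, 31

Patience tails give the LIS length; then backtrack through the dp parents:
2 → extends → [2]
18 → extends → [2, 18]
4 → replaces 18 → [2, 4]
24 → extends → [2, 4, 24]
34 → extends → [2, 4, 24, 34]
1 → replaces 2 → [1, 4, 24, 34]
15 → replaces 24 → [1, 4, 15, 34]
25 → replaces 34 → [1, 4, 15, 25]
16 → replaces 25 → [1, 4, 15, 16]
1 → already a tail → [1, 4, 15, 16]
31 → extends → [1, 4, 15, 16, 31]
2 → replaces 4 → [1, 2, 15, 16, 31]
14 → replaces 15 → [1, 2, 14, 16, 31]
Length 5; one witness is 2, 18, 24, 25, 31.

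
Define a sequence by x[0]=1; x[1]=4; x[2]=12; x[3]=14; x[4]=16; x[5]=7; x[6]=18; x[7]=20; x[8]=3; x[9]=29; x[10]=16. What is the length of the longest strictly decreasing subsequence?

Let dp[i] be the longest strictly decreasing subsequence ending at i:
i:      0  1  2  3  4  5  6  7  8  9 10
x[i]:   1  4 12 14 16  7 18 20  3 29 16
dp:     1  1  1  1  1  2  1  1  3  1  2
Maximum is 3.

3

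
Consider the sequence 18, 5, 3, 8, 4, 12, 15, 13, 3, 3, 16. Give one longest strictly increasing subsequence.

5, 8, 12, 15, 16

Patience tails give the LIS length; then backtrack through the dp parents:
18 → extends → [18]
5 → replaces 18 → [5]
3 → replaces 5 → [3]
8 → extends → [3, 8]
4 → replaces 8 → [3, 4]
12 → extends → [3, 4, 12]
15 → extends → [3, 4, 12, 15]
13 → replaces 15 → [3, 4, 12, 13]
3 → already a tail → [3, 4, 12, 13]
3 → already a tail → [3, 4, 12, 13]
16 → extends → [3, 4, 12, 13, 16]
Length 5; one witness is 5, 8, 12, 15, 16.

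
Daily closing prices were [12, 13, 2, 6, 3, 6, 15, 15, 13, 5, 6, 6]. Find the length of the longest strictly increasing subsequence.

4

Let dp[i] be the length of the longest such subsequence ending at index i:
i:      1  2  3  4  5  6  7  8  9 10 11 12
a[i]:  12 13  2  6  3  6 15 15 13  5  6  6
dp:     1  2  1  2  2  3  4  4  4  3  4  4
Maximum dp value is 4.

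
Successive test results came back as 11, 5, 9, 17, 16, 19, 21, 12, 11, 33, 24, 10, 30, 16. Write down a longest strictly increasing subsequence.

5, 9, 17, 19, 21, 24, 30

Patience tails give the LIS length; then backtrack through the dp parents:
11 → extends → [11]
5 → replaces 11 → [5]
9 → extends → [5, 9]
17 → extends → [5, 9, 17]
16 → replaces 17 → [5, 9, 16]
19 → extends → [5, 9, 16, 19]
21 → extends → [5, 9, 16, 19, 21]
12 → replaces 16 → [5, 9, 12, 19, 21]
11 → replaces 12 → [5, 9, 11, 19, 21]
33 → extends → [5, 9, 11, 19, 21, 33]
24 → replaces 33 → [5, 9, 11, 19, 21, 24]
10 → replaces 11 → [5, 9, 10, 19, 21, 24]
30 → extends → [5, 9, 10, 19, 21, 24, 30]
16 → replaces 19 → [5, 9, 10, 16, 21, 24, 30]
Length 7; one witness is 5, 9, 17, 19, 21, 24, 30.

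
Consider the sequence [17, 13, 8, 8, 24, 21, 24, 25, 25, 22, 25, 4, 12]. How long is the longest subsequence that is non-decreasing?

7

Track the smallest tail for each achievable length (allowing ties):
17 → extends → [17]
13 → replaces 17 → [13]
8 → replaces 13 → [8]
8 → extends → [8, 8]
24 → extends → [8, 8, 24]
21 → replaces 24 → [8, 8, 21]
24 → extends → [8, 8, 21, 24]
25 → extends → [8, 8, 21, 24, 25]
25 → extends → [8, 8, 21, 24, 25, 25]
22 → replaces 24 → [8, 8, 21, 22, 25, 25]
25 → extends → [8, 8, 21, 22, 25, 25, 25]
4 → replaces 8 → [4, 8, 21, 22, 25, 25, 25]
12 → replaces 21 → [4, 8, 12, 22, 25, 25, 25]
Seven tails, so the longest non-decreasing subsequence has length 7 (e.g. 8, 8, 24, 24, 25, 25, 25).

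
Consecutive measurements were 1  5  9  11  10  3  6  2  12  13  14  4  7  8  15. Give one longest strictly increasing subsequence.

1, 5, 9, 11, 12, 13, 14, 15

Patience tails give the LIS length; then backtrack through the dp parents:
1 → extends → [1]
5 → extends → [1, 5]
9 → extends → [1, 5, 9]
11 → extends → [1, 5, 9, 11]
10 → replaces 11 → [1, 5, 9, 10]
3 → replaces 5 → [1, 3, 9, 10]
6 → replaces 9 → [1, 3, 6, 10]
2 → replaces 3 → [1, 2, 6, 10]
12 → extends → [1, 2, 6, 10, 12]
13 → extends → [1, 2, 6, 10, 12, 13]
14 → extends → [1, 2, 6, 10, 12, 13, 14]
4 → replaces 6 → [1, 2, 4, 10, 12, 13, 14]
7 → replaces 10 → [1, 2, 4, 7, 12, 13, 14]
8 → replaces 12 → [1, 2, 4, 7, 8, 13, 14]
15 → extends → [1, 2, 4, 7, 8, 13, 14, 15]
Length 8; one witness is 1, 5, 9, 11, 12, 13, 14, 15.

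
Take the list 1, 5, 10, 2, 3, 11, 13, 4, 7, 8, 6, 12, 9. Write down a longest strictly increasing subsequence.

1, 2, 3, 4, 7, 8, 12

Patience tails give the LIS length; then backtrack through the dp parents:
1 → extends → [1]
5 → extends → [1, 5]
10 → extends → [1, 5, 10]
2 → replaces 5 → [1, 2, 10]
3 → replaces 10 → [1, 2, 3]
11 → extends → [1, 2, 3, 11]
13 → extends → [1, 2, 3, 11, 13]
4 → replaces 11 → [1, 2, 3, 4, 13]
7 → replaces 13 → [1, 2, 3, 4, 7]
8 → extends → [1, 2, 3, 4, 7, 8]
6 → replaces 7 → [1, 2, 3, 4, 6, 8]
12 → extends → [1, 2, 3, 4, 6, 8, 12]
9 → replaces 12 → [1, 2, 3, 4, 6, 8, 9]
Length 7; one witness is 1, 2, 3, 4, 7, 8, 12.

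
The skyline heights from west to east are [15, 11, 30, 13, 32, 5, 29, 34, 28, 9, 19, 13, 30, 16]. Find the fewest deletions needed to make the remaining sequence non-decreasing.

Fewest deletions = n − (longest non-decreasing subsequence).
i:      1  2  3  4  5  6  7  8  9 10 11 12 13 14
a[i]:  15 11 30 13 32  5 29 34 28  9 19 13 30 16
dp:     1  1  2  2  3  1  3  4  3  2  3  3  4  4
max dp = 4, so deletions = 14 − 4 = 10.

10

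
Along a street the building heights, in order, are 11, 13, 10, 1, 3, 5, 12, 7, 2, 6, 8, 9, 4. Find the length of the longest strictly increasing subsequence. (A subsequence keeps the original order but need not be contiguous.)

Track the smallest tail for each achievable length (strict):
11 → extends → [11]
13 → extends → [11, 13]
10 → replaces 11 → [10, 13]
1 → replaces 10 → [1, 13]
3 → replaces 13 → [1, 3]
5 → extends → [1, 3, 5]
12 → extends → [1, 3, 5, 12]
7 → replaces 12 → [1, 3, 5, 7]
2 → replaces 3 → [1, 2, 5, 7]
6 → replaces 7 → [1, 2, 5, 6]
8 → extends → [1, 2, 5, 6, 8]
9 → extends → [1, 2, 5, 6, 8, 9]
4 → replaces 5 → [1, 2, 4, 6, 8, 9]
Six tails, so the longest strictly increasing subsequence has length 6 (e.g. 1, 3, 5, 7, 8, 9).

6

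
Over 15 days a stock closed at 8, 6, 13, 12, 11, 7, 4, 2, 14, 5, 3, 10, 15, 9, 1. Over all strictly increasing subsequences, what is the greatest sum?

Let S[i] be the best sum of a strictly increasing subsequence ending at i:
i:      1  2  3  4  5  6  7  8  9 10 11 12 13 14 15
a[i]:   8  6 13 12 11  7  4  2 14  5  3 10 15  9  1
S:      8  6 21 20 19 13  4  2 35  9  5 23 50 22  1
Maximum is 50 (e.g. 8 + 13 + 14 + 15).

50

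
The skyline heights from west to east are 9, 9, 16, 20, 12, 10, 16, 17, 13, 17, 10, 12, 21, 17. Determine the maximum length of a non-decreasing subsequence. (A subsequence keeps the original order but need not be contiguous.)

7

Track the smallest tail for each achievable length (allowing ties):
9 → extends → [9]
9 → extends → [9, 9]
16 → extends → [9, 9, 16]
20 → extends → [9, 9, 16, 20]
12 → replaces 16 → [9, 9, 12, 20]
10 → replaces 12 → [9, 9, 10, 20]
16 → replaces 20 → [9, 9, 10, 16]
17 → extends → [9, 9, 10, 16, 17]
13 → replaces 16 → [9, 9, 10, 13, 17]
17 → extends → [9, 9, 10, 13, 17, 17]
10 → replaces 13 → [9, 9, 10, 10, 17, 17]
12 → replaces 17 → [9, 9, 10, 10, 12, 17]
21 → extends → [9, 9, 10, 10, 12, 17, 21]
17 → replaces 21 → [9, 9, 10, 10, 12, 17, 17]
Seven tails, so the longest non-decreasing subsequence has length 7 (e.g. 9, 9, 16, 16, 17, 17, 21).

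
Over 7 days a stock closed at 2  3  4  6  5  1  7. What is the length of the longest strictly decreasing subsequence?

3

Negate each value so 'decreasing' becomes 'increasing', then run patience tails on the negated sequence:
-2 → extends → [-2]
-3 → replaces -2 → [-3]
-4 → replaces -3 → [-4]
-6 → replaces -4 → [-6]
-5 → extends → [-6, -5]
-1 → extends → [-6, -5, -1]
-7 → replaces -6 → [-7, -5, -1]
Three tails, so the longest strictly decreasing subsequence of the original has length 3.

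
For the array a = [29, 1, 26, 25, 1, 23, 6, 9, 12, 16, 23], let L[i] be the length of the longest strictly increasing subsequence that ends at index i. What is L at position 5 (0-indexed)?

2

dp[i] = 1 + max{dp[j] : j<i, a[j]<a[i]} (or 1 if no such j):
i:      0  1  2  3  4  5  6  7  8  9 10
a[i]:  29  1 26 25  1 23  6  9 12 16 23
dp:     1  1  2  2  1  2  2  3  4  5  6
At index 5 the value is 2.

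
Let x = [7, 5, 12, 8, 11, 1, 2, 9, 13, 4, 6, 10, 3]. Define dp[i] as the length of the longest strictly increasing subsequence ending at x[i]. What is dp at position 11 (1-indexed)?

dp[i] = 1 + max{dp[j] : j<i, x[j]<x[i]} (or 1 if no such j):
i:      1  2  3  4  5  6  7  8  9 10 11 12 13
x[i]:   7  5 12  8 11  1  2  9 13  4  6 10  3
dp:     1  1  2  2  3  1  2  3  4  3  4  5  3
At index 11 the value is 4.

4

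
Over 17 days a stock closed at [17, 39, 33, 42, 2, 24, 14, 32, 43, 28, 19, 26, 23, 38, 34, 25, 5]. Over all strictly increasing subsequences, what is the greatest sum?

141

Let S[i] be the best sum of a strictly increasing subsequence ending at i:
i:       1   2   3   4   5   6   7   8   9  10  11  12  13  14  15  16  17
a[i]:   17  39  33  42   2  24  14  32  43  28  19  26  23  38  34  25   5
S:      17  56  50  98   2  41  16  73 141  69  36  67  59 111 107  84   7
Maximum is 141 (e.g. 17 + 39 + 42 + 43).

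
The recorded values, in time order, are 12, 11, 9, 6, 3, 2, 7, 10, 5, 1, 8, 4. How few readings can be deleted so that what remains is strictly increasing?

Fewest deletions = n − (longest strictly increasing subsequence).
Patience tails:
12 → extends → [12]
11 → replaces 12 → [11]
9 → replaces 11 → [9]
6 → replaces 9 → [6]
3 → replaces 6 → [3]
2 → replaces 3 → [2]
7 → extends → [2, 7]
10 → extends → [2, 7, 10]
5 → replaces 7 → [2, 5, 10]
1 → replaces 2 → [1, 5, 10]
8 → replaces 10 → [1, 5, 8]
4 → replaces 5 → [1, 4, 8]
Longest strictly increasing subsequence has length 3, so deletions = 12 − 3 = 9.

9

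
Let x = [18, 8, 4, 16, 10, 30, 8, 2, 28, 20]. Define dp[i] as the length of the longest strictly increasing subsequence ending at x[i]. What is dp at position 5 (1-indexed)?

2

dp[i] = 1 + max{dp[j] : j<i, x[j]<x[i]} (or 1 if no such j):
i:      1  2  3  4  5  6  7  8  9 10
x[i]:  18  8  4 16 10 30  8  2 28 20
dp:     1  1  1  2  2  3  2  1  3  3
At index 5 the value is 2.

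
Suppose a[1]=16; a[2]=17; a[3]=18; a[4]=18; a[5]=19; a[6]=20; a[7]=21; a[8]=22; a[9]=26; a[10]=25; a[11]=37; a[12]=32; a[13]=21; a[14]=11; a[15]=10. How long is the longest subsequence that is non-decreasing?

10

Let dp[i] be the length of the longest such subsequence ending at index i:
i:      1  2  3  4  5  6  7  8  9 10 11 12 13 14 15
a[i]:  16 17 18 18 19 20 21 22 26 25 37 32 21 11 10
dp:     1  2  3  4  5  6  7  8  9  9 10 10  8  1  1
Maximum dp value is 10.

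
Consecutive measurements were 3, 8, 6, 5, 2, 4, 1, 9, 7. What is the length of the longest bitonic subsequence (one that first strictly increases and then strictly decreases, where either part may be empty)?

inc[i] = longest strictly increasing subsequence ending at i; dec[i] = longest strictly decreasing subsequence starting at i:
i:     1 2 3 4 5 6 7 8 9
a[i]:  3 8 6 5 2 4 1 9 7
inc:   1 2 2 2 1 2 1 3 3
dec:   3 5 4 3 2 2 1 2 1
Best peak at i=2 (value 8): inc=2, dec=5, length 2+5−1 = 6.

6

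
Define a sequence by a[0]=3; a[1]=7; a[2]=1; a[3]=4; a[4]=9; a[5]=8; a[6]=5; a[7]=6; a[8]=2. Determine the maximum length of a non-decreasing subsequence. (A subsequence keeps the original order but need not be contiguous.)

4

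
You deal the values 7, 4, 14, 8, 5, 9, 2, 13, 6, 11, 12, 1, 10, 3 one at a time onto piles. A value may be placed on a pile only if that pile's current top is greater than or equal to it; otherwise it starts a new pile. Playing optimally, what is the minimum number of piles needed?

Place each on the leftmost legal pile:
7 → new pile 1 (tops now [7])
4 → pile 1 (tops now [4])
14 → new pile 2 (tops now [4, 14])
8 → pile 2 (tops now [4, 8])
5 → pile 2 (tops now [4, 5])
9 → new pile 3 (tops now [4, 5, 9])
2 → pile 1 (tops now [2, 5, 9])
13 → new pile 4 (tops now [2, 5, 9, 13])
6 → pile 3 (tops now [2, 5, 6, 13])
11 → pile 4 (tops now [2, 5, 6, 11])
12 → new pile 5 (tops now [2, 5, 6, 11, 12])
1 → pile 1 (tops now [1, 5, 6, 11, 12])
10 → pile 4 (tops now [1, 5, 6, 10, 12])
3 → pile 2 (tops now [1, 3, 6, 10, 12])
Five piles.

5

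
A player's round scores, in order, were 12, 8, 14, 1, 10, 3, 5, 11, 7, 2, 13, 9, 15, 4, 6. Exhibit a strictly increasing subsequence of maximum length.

Patience tails give the LIS length; then backtrack through the dp parents:
12 → extends → [12]
8 → replaces 12 → [8]
14 → extends → [8, 14]
1 → replaces 8 → [1, 14]
10 → replaces 14 → [1, 10]
3 → replaces 10 → [1, 3]
5 → extends → [1, 3, 5]
11 → extends → [1, 3, 5, 11]
7 → replaces 11 → [1, 3, 5, 7]
2 → replaces 3 → [1, 2, 5, 7]
13 → extends → [1, 2, 5, 7, 13]
9 → replaces 13 → [1, 2, 5, 7, 9]
15 → extends → [1, 2, 5, 7, 9, 15]
4 → replaces 5 → [1, 2, 4, 7, 9, 15]
6 → replaces 7 → [1, 2, 4, 6, 9, 15]
Length 6; one witness is 1, 3, 5, 11, 13, 15.

1, 3, 5, 11, 13, 15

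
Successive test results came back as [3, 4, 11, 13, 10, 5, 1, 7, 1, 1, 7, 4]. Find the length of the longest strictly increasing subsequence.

4

Let dp[i] be the length of the longest such subsequence ending at index i:
i:      1  2  3  4  5  6  7  8  9 10 11 12
a[i]:   3  4 11 13 10  5  1  7  1  1  7  4
dp:     1  2  3  4  3  3  1  4  1  1  4  2
Maximum dp value is 4.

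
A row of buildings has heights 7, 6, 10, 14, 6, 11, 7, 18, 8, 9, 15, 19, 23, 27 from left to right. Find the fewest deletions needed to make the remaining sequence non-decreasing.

Fewest deletions = n − (longest non-decreasing subsequence).
Patience tails:
7 → extends → [7]
6 → replaces 7 → [6]
10 → extends → [6, 10]
14 → extends → [6, 10, 14]
6 → replaces 10 → [6, 6, 14]
11 → replaces 14 → [6, 6, 11]
7 → replaces 11 → [6, 6, 7]
18 → extends → [6, 6, 7, 18]
8 → replaces 18 → [6, 6, 7, 8]
9 → extends → [6, 6, 7, 8, 9]
15 → extends → [6, 6, 7, 8, 9, 15]
19 → extends → [6, 6, 7, 8, 9, 15, 19]
23 → extends → [6, 6, 7, 8, 9, 15, 19, 23]
27 → extends → [6, 6, 7, 8, 9, 15, 19, 23, 27]
Longest non-decreasing subsequence has length 9, so deletions = 14 − 9 = 5.

5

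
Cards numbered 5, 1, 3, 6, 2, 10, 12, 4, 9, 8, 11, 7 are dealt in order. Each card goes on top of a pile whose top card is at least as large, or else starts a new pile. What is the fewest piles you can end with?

The minimum number of non-increasing subsequences covering a sequence equals the length of its longest strictly increasing subsequence.
LIS length is 5 (e.g. 1, 3, 6, 10, 12), so 5 piles are needed.

5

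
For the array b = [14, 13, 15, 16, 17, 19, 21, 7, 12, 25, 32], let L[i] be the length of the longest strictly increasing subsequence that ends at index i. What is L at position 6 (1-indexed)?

dp[i] = 1 + max{dp[j] : j<i, b[j]<b[i]} (or 1 if no such j):
i:      1  2  3  4  5  6  7  8  9 10 11
b[i]:  14 13 15 16 17 19 21  7 12 25 32
dp:     1  1  2  3  4  5  6  1  2  7  8
At index 6 the value is 5.

5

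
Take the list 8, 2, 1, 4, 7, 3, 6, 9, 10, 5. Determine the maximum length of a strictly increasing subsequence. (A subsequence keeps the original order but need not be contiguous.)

5

Track the smallest tail for each achievable length (strict):
8 → extends → [8]
2 → replaces 8 → [2]
1 → replaces 2 → [1]
4 → extends → [1, 4]
7 → extends → [1, 4, 7]
3 → replaces 4 → [1, 3, 7]
6 → replaces 7 → [1, 3, 6]
9 → extends → [1, 3, 6, 9]
10 → extends → [1, 3, 6, 9, 10]
5 → replaces 6 → [1, 3, 5, 9, 10]
Five tails, so the longest strictly increasing subsequence has length 5 (e.g. 2, 4, 7, 9, 10).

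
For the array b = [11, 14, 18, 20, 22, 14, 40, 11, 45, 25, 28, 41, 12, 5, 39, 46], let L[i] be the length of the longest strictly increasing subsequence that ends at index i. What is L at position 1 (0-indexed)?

dp[i] = 1 + max{dp[j] : j<i, b[j]<b[i]} (or 1 if no such j):
i:      0  1  2  3  4  5  6  7  8  9 10 11 12 13 14 15
b[i]:  11 14 18 20 22 14 40 11 45 25 28 41 12  5 39 46
dp:     1  2  3  4  5  2  6  1  7  6  7  8  2  1  8  9
At index 1 the value is 2.

2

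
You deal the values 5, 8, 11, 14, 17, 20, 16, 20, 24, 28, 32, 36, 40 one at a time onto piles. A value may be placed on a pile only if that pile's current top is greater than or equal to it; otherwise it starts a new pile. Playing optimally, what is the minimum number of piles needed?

11

Place each on the leftmost legal pile:
5 → new pile 1 (tops now [5])
8 → new pile 2 (tops now [5, 8])
11 → new pile 3 (tops now [5, 8, 11])
14 → new pile 4 (tops now [5, 8, 11, 14])
17 → new pile 5 (tops now [5, 8, 11, 14, 17])
20 → new pile 6 (tops now [5, 8, 11, 14, 17, 20])
16 → pile 5 (tops now [5, 8, 11, 14, 16, 20])
20 → pile 6 (tops now [5, 8, 11, 14, 16, 20])
24 → new pile 7 (tops now [5, 8, 11, 14, 16, 20, 24])
28 → new pile 8 (tops now [5, 8, 11, 14, 16, 20, 24, 28])
32 → new pile 9 (tops now [5, 8, 11, 14, 16, 20, 24, 28, 32])
36 → new pile 10 (tops now [5, 8, 11, 14, 16, 20, 24, 28, 32, 36])
40 → new pile 11 (tops now [5, 8, 11, 14, 16, 20, 24, 28, 32, 36, 40])
Eleven piles.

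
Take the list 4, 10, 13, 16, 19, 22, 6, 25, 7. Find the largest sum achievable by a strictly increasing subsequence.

Let S[i] be the best sum of a strictly increasing subsequence ending at i:
i:       1   2   3   4   5   6   7   8   9
a[i]:    4  10  13  16  19  22   6  25   7
S:       4  14  27  43  62  84  10 109  17
Maximum is 109 (e.g. 4 + 10 + 13 + 16 + 19 + 22 + 25).

109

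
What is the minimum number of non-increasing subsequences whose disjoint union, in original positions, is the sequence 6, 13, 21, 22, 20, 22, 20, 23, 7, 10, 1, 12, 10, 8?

5

Place each on the leftmost legal pile:
6 → new pile 1 (tops now [6])
13 → new pile 2 (tops now [6, 13])
21 → new pile 3 (tops now [6, 13, 21])
22 → new pile 4 (tops now [6, 13, 21, 22])
20 → pile 3 (tops now [6, 13, 20, 22])
22 → pile 4 (tops now [6, 13, 20, 22])
20 → pile 3 (tops now [6, 13, 20, 22])
23 → new pile 5 (tops now [6, 13, 20, 22, 23])
7 → pile 2 (tops now [6, 7, 20, 22, 23])
10 → pile 3 (tops now [6, 7, 10, 22, 23])
1 → pile 1 (tops now [1, 7, 10, 22, 23])
12 → pile 4 (tops now [1, 7, 10, 12, 23])
10 → pile 3 (tops now [1, 7, 10, 12, 23])
8 → pile 3 (tops now [1, 7, 8, 12, 23])
Five piles.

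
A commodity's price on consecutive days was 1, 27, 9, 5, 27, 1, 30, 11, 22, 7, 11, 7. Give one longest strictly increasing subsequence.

1, 9, 27, 30

Patience tails give the LIS length; then backtrack through the dp parents:
1 → extends → [1]
27 → extends → [1, 27]
9 → replaces 27 → [1, 9]
5 → replaces 9 → [1, 5]
27 → extends → [1, 5, 27]
1 → already a tail → [1, 5, 27]
30 → extends → [1, 5, 27, 30]
11 → replaces 27 → [1, 5, 11, 30]
22 → replaces 30 → [1, 5, 11, 22]
7 → replaces 11 → [1, 5, 7, 22]
11 → replaces 22 → [1, 5, 7, 11]
7 → already a tail → [1, 5, 7, 11]
Length 4; one witness is 1, 9, 27, 30.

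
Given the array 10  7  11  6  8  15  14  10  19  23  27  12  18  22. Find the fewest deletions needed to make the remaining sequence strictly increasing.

8

Fewest deletions = n − (longest strictly increasing subsequence).
i:      1  2  3  4  5  6  7  8  9 10 11 12 13 14
a[i]:  10  7 11  6  8 15 14 10 19 23 27 12 18 22
dp:     1  1  2  1  2  3  3  3  4  5  6  4  5  6
max dp = 6, so deletions = 14 − 6 = 8.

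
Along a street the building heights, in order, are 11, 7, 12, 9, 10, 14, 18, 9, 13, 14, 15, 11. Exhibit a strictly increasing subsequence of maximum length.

Patience tails give the LIS length; then backtrack through the dp parents:
11 → extends → [11]
7 → replaces 11 → [7]
12 → extends → [7, 12]
9 → replaces 12 → [7, 9]
10 → extends → [7, 9, 10]
14 → extends → [7, 9, 10, 14]
18 → extends → [7, 9, 10, 14, 18]
9 → already a tail → [7, 9, 10, 14, 18]
13 → replaces 14 → [7, 9, 10, 13, 18]
14 → replaces 18 → [7, 9, 10, 13, 14]
15 → extends → [7, 9, 10, 13, 14, 15]
11 → replaces 13 → [7, 9, 10, 11, 14, 15]
Length 6; one witness is 7, 9, 10, 13, 14, 15.

7, 9, 10, 13, 14, 15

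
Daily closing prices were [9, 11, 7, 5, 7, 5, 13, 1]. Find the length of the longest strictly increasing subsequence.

3

Let dp[i] be the length of the longest such subsequence ending at index i:
i:      1  2  3  4  5  6  7  8
a[i]:   9 11  7  5  7  5 13  1
dp:     1  2  1  1  2  1  3  1
Maximum dp value is 3.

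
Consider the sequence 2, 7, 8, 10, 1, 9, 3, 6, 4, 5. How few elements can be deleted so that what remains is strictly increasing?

6

Fewest deletions = n − (longest strictly increasing subsequence).
i:      1  2  3  4  5  6  7  8  9 10
a[i]:   2  7  8 10  1  9  3  6  4  5
dp:     1  2  3  4  1  4  2  3  3  4
max dp = 4, so deletions = 10 − 4 = 6.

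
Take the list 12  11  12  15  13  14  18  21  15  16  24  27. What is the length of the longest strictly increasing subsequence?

Let dp[i] be the length of the longest such subsequence ending at index i:
i:      1  2  3  4  5  6  7  8  9 10 11 12
a[i]:  12 11 12 15 13 14 18 21 15 16 24 27
dp:     1  1  2  3  3  4  5  6  5  6  7  8
Maximum dp value is 8.

8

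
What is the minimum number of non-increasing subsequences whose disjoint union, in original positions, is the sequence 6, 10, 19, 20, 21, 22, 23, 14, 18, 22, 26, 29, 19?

Place each on the leftmost legal pile:
6 → new pile 1 (tops now [6])
10 → new pile 2 (tops now [6, 10])
19 → new pile 3 (tops now [6, 10, 19])
20 → new pile 4 (tops now [6, 10, 19, 20])
21 → new pile 5 (tops now [6, 10, 19, 20, 21])
22 → new pile 6 (tops now [6, 10, 19, 20, 21, 22])
23 → new pile 7 (tops now [6, 10, 19, 20, 21, 22, 23])
14 → pile 3 (tops now [6, 10, 14, 20, 21, 22, 23])
18 → pile 4 (tops now [6, 10, 14, 18, 21, 22, 23])
22 → pile 6 (tops now [6, 10, 14, 18, 21, 22, 23])
26 → new pile 8 (tops now [6, 10, 14, 18, 21, 22, 23, 26])
29 → new pile 9 (tops now [6, 10, 14, 18, 21, 22, 23, 26, 29])
19 → pile 5 (tops now [6, 10, 14, 18, 19, 22, 23, 26, 29])
Nine piles.

9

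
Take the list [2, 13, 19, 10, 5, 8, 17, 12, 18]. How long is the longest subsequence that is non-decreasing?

Track the smallest tail for each achievable length (allowing ties):
2 → extends → [2]
13 → extends → [2, 13]
19 → extends → [2, 13, 19]
10 → replaces 13 → [2, 10, 19]
5 → replaces 10 → [2, 5, 19]
8 → replaces 19 → [2, 5, 8]
17 → extends → [2, 5, 8, 17]
12 → replaces 17 → [2, 5, 8, 12]
18 → extends → [2, 5, 8, 12, 18]
Five tails, so the longest non-decreasing subsequence has length 5 (e.g. 2, 5, 8, 17, 18).

5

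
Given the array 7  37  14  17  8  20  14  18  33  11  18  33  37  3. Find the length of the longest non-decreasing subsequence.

7

Let dp[i] be the length of the longest such subsequence ending at index i:
i:      1  2  3  4  5  6  7  8  9 10 11 12 13 14
a[i]:   7 37 14 17  8 20 14 18 33 11 18 33 37  3
dp:     1  2  2  3  2  4  3  4  5  3  5  6  7  1
Maximum dp value is 7.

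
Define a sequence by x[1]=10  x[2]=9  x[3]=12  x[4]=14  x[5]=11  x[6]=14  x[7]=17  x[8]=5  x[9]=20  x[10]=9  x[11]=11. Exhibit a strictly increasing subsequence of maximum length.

Patience tails give the LIS length; then backtrack through the dp parents:
10 → extends → [10]
9 → replaces 10 → [9]
12 → extends → [9, 12]
14 → extends → [9, 12, 14]
11 → replaces 12 → [9, 11, 14]
14 → already a tail → [9, 11, 14]
17 → extends → [9, 11, 14, 17]
5 → replaces 9 → [5, 11, 14, 17]
20 → extends → [5, 11, 14, 17, 20]
9 → replaces 11 → [5, 9, 14, 17, 20]
11 → replaces 14 → [5, 9, 11, 17, 20]
Length 5; one witness is 10, 12, 14, 17, 20.

10, 12, 14, 17, 20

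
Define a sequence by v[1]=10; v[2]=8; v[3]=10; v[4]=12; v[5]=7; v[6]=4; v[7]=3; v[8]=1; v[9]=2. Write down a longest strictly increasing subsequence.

Patience tails give the LIS length; then backtrack through the dp parents:
10 → extends → [10]
8 → replaces 10 → [8]
10 → extends → [8, 10]
12 → extends → [8, 10, 12]
7 → replaces 8 → [7, 10, 12]
4 → replaces 7 → [4, 10, 12]
3 → replaces 4 → [3, 10, 12]
1 → replaces 3 → [1, 10, 12]
2 → replaces 10 → [1, 2, 12]
Length 3; one witness is 8, 10, 12.

8, 10, 12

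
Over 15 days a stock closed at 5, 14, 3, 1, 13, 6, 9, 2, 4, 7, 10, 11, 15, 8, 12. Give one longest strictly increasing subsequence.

Patience tails give the LIS length; then backtrack through the dp parents:
5 → extends → [5]
14 → extends → [5, 14]
3 → replaces 5 → [3, 14]
1 → replaces 3 → [1, 14]
13 → replaces 14 → [1, 13]
6 → replaces 13 → [1, 6]
9 → extends → [1, 6, 9]
2 → replaces 6 → [1, 2, 9]
4 → replaces 9 → [1, 2, 4]
7 → extends → [1, 2, 4, 7]
10 → extends → [1, 2, 4, 7, 10]
11 → extends → [1, 2, 4, 7, 10, 11]
15 → extends → [1, 2, 4, 7, 10, 11, 15]
8 → replaces 10 → [1, 2, 4, 7, 8, 11, 15]
12 → replaces 15 → [1, 2, 4, 7, 8, 11, 12]
Length 7; one witness is 1, 2, 4, 7, 10, 11, 15.

1, 2, 4, 7, 10, 11, 15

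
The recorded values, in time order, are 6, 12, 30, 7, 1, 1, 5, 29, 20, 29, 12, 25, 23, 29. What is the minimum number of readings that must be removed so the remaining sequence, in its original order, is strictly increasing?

9

Fewest deletions = n − (longest strictly increasing subsequence).
Patience tails:
6 → extends → [6]
12 → extends → [6, 12]
30 → extends → [6, 12, 30]
7 → replaces 12 → [6, 7, 30]
1 → replaces 6 → [1, 7, 30]
1 → already a tail → [1, 7, 30]
5 → replaces 7 → [1, 5, 30]
29 → replaces 30 → [1, 5, 29]
20 → replaces 29 → [1, 5, 20]
29 → extends → [1, 5, 20, 29]
12 → replaces 20 → [1, 5, 12, 29]
25 → replaces 29 → [1, 5, 12, 25]
23 → replaces 25 → [1, 5, 12, 23]
29 → extends → [1, 5, 12, 23, 29]
Longest strictly increasing subsequence has length 5, so deletions = 14 − 5 = 9.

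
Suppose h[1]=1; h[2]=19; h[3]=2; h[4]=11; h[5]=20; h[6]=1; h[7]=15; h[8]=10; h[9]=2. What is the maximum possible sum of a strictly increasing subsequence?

Let S[i] be the best sum of a strictly increasing subsequence ending at i:
i:      1  2  3  4  5  6  7  8  9
h[i]:   1 19  2 11 20  1 15 10  2
S:      1 20  3 14 40  1 29 13  3
Maximum is 40 (e.g. 1 + 19 + 20).

40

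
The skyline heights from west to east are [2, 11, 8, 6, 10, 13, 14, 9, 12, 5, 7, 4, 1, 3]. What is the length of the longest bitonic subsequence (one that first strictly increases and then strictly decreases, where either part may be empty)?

9

inc[i] = longest strictly increasing subsequence ending at i; dec[i] = longest strictly decreasing subsequence starting at i:
i:      1  2  3  4  5  6  7  8  9 10 11 12 13 14
a[i]:   2 11  8  6 10 13 14  9 12  5  7  4  1  3
inc:    1  2  2  2  3  4  5  3  4  2  3  2  1  2
dec:    2  6  5  4  5  5  5  4  4  3  3  2  1  1
Best peak at i=7 (value 14): inc=5, dec=5, length 5+5−1 = 9.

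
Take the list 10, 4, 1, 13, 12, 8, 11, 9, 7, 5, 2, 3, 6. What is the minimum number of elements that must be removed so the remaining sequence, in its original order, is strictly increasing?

9

Fewest deletions = n − (longest strictly increasing subsequence).
Patience tails:
10 → extends → [10]
4 → replaces 10 → [4]
1 → replaces 4 → [1]
13 → extends → [1, 13]
12 → replaces 13 → [1, 12]
8 → replaces 12 → [1, 8]
11 → extends → [1, 8, 11]
9 → replaces 11 → [1, 8, 9]
7 → replaces 8 → [1, 7, 9]
5 → replaces 7 → [1, 5, 9]
2 → replaces 5 → [1, 2, 9]
3 → replaces 9 → [1, 2, 3]
6 → extends → [1, 2, 3, 6]
Longest strictly increasing subsequence has length 4, so deletions = 13 − 4 = 9.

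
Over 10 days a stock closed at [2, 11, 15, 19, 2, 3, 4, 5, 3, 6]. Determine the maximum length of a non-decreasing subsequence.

6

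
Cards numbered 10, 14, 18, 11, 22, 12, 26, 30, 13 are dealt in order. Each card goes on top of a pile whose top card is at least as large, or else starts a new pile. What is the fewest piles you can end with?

Place each on the leftmost legal pile:
10 → new pile 1 (tops now [10])
14 → new pile 2 (tops now [10, 14])
18 → new pile 3 (tops now [10, 14, 18])
11 → pile 2 (tops now [10, 11, 18])
22 → new pile 4 (tops now [10, 11, 18, 22])
12 → pile 3 (tops now [10, 11, 12, 22])
26 → new pile 5 (tops now [10, 11, 12, 22, 26])
30 → new pile 6 (tops now [10, 11, 12, 22, 26, 30])
13 → pile 4 (tops now [10, 11, 12, 13, 26, 30])
Six piles.

6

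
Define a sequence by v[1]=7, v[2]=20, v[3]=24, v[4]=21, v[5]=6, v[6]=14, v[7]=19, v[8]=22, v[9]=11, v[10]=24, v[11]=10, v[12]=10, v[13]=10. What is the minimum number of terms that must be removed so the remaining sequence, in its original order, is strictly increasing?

8

Fewest deletions = n − (longest strictly increasing subsequence).
Patience tails:
7 → extends → [7]
20 → extends → [7, 20]
24 → extends → [7, 20, 24]
21 → replaces 24 → [7, 20, 21]
6 → replaces 7 → [6, 20, 21]
14 → replaces 20 → [6, 14, 21]
19 → replaces 21 → [6, 14, 19]
22 → extends → [6, 14, 19, 22]
11 → replaces 14 → [6, 11, 19, 22]
24 → extends → [6, 11, 19, 22, 24]
10 → replaces 11 → [6, 10, 19, 22, 24]
10 → already a tail → [6, 10, 19, 22, 24]
10 → already a tail → [6, 10, 19, 22, 24]
Longest strictly increasing subsequence has length 5, so deletions = 13 − 5 = 8.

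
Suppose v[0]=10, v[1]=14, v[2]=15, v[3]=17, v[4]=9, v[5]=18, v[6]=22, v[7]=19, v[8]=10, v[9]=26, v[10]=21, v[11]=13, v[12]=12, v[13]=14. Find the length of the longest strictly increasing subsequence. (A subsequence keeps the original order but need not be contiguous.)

7

Track the smallest tail for each achievable length (strict):
10 → extends → [10]
14 → extends → [10, 14]
15 → extends → [10, 14, 15]
17 → extends → [10, 14, 15, 17]
9 → replaces 10 → [9, 14, 15, 17]
18 → extends → [9, 14, 15, 17, 18]
22 → extends → [9, 14, 15, 17, 18, 22]
19 → replaces 22 → [9, 14, 15, 17, 18, 19]
10 → replaces 14 → [9, 10, 15, 17, 18, 19]
26 → extends → [9, 10, 15, 17, 18, 19, 26]
21 → replaces 26 → [9, 10, 15, 17, 18, 19, 21]
13 → replaces 15 → [9, 10, 13, 17, 18, 19, 21]
12 → replaces 13 → [9, 10, 12, 17, 18, 19, 21]
14 → replaces 17 → [9, 10, 12, 14, 18, 19, 21]
Seven tails, so the longest strictly increasing subsequence has length 7 (e.g. 10, 14, 15, 17, 18, 22, 26).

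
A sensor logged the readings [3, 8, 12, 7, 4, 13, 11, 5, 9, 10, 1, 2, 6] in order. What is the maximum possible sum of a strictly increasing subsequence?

36

Let S[i] be the best sum of a strictly increasing subsequence ending at i:
i:      1  2  3  4  5  6  7  8  9 10 11 12 13
a[i]:   3  8 12  7  4 13 11  5  9 10  1  2  6
S:      3 11 23 10  7 36 22 12 21 31  1  3 18
Maximum is 36 (e.g. 3 + 8 + 12 + 13).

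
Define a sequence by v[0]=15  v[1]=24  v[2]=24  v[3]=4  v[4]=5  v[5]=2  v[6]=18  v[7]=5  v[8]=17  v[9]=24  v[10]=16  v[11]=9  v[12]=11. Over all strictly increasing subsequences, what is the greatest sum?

Let S[i] be the best sum of a strictly increasing subsequence ending at i:
i:      0  1  2  3  4  5  6  7  8  9 10 11 12
v[i]:  15 24 24  4  5  2 18  5 17 24 16  9 11
S:     15 39 39  4  9  2 33  9 32 57 31 18 29
Maximum is 57 (e.g. 15 + 18 + 24).

57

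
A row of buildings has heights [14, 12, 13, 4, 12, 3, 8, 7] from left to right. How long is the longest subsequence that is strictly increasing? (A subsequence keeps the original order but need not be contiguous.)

2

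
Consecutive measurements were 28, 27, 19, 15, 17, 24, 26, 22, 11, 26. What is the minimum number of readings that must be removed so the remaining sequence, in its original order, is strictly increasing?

Fewest deletions = n − (longest strictly increasing subsequence).
Patience tails:
28 → extends → [28]
27 → replaces 28 → [27]
19 → replaces 27 → [19]
15 → replaces 19 → [15]
17 → extends → [15, 17]
24 → extends → [15, 17, 24]
26 → extends → [15, 17, 24, 26]
22 → replaces 24 → [15, 17, 22, 26]
11 → replaces 15 → [11, 17, 22, 26]
26 → already a tail → [11, 17, 22, 26]
Longest strictly increasing subsequence has length 4, so deletions = 10 − 4 = 6.

6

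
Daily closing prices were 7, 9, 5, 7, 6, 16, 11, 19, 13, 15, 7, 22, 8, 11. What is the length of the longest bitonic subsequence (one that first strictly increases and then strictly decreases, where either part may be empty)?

7

inc[i] = longest strictly increasing subsequence ending at i; dec[i] = longest strictly decreasing subsequence starting at i:
i:      1  2  3  4  5  6  7  8  9 10 11 12 13 14
a[i]:   7  9  5  7  6 16 11 19 13 15  7 22  8 11
inc:    1  2  1  2  2  3  3  4  4  5  3  6  4  5
dec:    2  3  1  2  1  3  2  3  2  2  1  2  1  1
Best peak at i=12 (value 22): inc=6, dec=2, length 6+2−1 = 7.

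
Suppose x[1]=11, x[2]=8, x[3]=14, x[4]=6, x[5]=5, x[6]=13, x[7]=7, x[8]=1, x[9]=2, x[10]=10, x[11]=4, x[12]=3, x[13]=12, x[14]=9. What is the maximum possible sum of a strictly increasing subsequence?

35

Let S[i] be the best sum of a strictly increasing subsequence ending at i:
i:      1  2  3  4  5  6  7  8  9 10 11 12 13 14
x[i]:  11  8 14  6  5 13  7  1  2 10  4  3 12  9
S:     11  8 25  6  5 24 13  1  3 23  7  6 35 22
Maximum is 35 (e.g. 6 + 7 + 10 + 12).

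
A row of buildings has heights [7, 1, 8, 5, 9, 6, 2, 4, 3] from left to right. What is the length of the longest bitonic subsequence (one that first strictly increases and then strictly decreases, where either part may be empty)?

6

inc[i] = longest strictly increasing subsequence ending at i; dec[i] = longest strictly decreasing subsequence starting at i:
i:     1 2 3 4 5 6 7 8 9
a[i]:  7 1 8 5 9 6 2 4 3
inc:   1 1 2 2 3 3 2 3 3
dec:   4 1 4 3 4 3 1 2 1
Best peak at i=5 (value 9): inc=3, dec=4, length 3+4−1 = 6.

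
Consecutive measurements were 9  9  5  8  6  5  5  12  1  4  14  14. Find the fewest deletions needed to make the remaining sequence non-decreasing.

Fewest deletions = n − (longest non-decreasing subsequence).
Patience tails:
9 → extends → [9]
9 → extends → [9, 9]
5 → replaces 9 → [5, 9]
8 → replaces 9 → [5, 8]
6 → replaces 8 → [5, 6]
5 → replaces 6 → [5, 5]
5 → extends → [5, 5, 5]
12 → extends → [5, 5, 5, 12]
1 → replaces 5 → [1, 5, 5, 12]
4 → replaces 5 → [1, 4, 5, 12]
14 → extends → [1, 4, 5, 12, 14]
14 → extends → [1, 4, 5, 12, 14, 14]
Longest non-decreasing subsequence has length 6, so deletions = 12 − 6 = 6.

6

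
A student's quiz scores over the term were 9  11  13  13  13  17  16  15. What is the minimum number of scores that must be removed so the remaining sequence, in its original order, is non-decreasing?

Fewest deletions = n − (longest non-decreasing subsequence).
i:      1  2  3  4  5  6  7  8
a[i]:   9 11 13 13 13 17 16 15
dp:     1  2  3  4  5  6  6  6
max dp = 6, so deletions = 8 − 6 = 2.

2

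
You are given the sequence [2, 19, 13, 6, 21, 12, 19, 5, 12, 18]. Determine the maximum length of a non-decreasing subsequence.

5

Let dp[i] be the length of the longest such subsequence ending at index i:
i:      1  2  3  4  5  6  7  8  9 10
a[i]:   2 19 13  6 21 12 19  5 12 18
dp:     1  2  2  2  3  3  4  2  4  5
Maximum dp value is 5.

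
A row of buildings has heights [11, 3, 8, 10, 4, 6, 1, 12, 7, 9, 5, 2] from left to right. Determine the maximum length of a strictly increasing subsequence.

5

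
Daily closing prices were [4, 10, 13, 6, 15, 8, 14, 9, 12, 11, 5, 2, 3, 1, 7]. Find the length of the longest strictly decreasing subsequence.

Let dp[i] be the longest strictly decreasing subsequence ending at i:
i:      1  2  3  4  5  6  7  8  9 10 11 12 13 14 15
a[i]:   4 10 13  6 15  8 14  9 12 11  5  2  3  1  7
dp:     1  1  1  2  1  2  2  3  3  4  5  6  6  7  5
Maximum is 7.

7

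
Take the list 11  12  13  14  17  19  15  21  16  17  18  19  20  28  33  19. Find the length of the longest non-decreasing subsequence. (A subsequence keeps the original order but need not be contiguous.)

Track the smallest tail for each achievable length (allowing ties):
11 → extends → [11]
12 → extends → [11, 12]
13 → extends → [11, 12, 13]
14 → extends → [11, 12, 13, 14]
17 → extends → [11, 12, 13, 14, 17]
19 → extends → [11, 12, 13, 14, 17, 19]
15 → replaces 17 → [11, 12, 13, 14, 15, 19]
21 → extends → [11, 12, 13, 14, 15, 19, 21]
16 → replaces 19 → [11, 12, 13, 14, 15, 16, 21]
17 → replaces 21 → [11, 12, 13, 14, 15, 16, 17]
18 → extends → [11, 12, 13, 14, 15, 16, 17, 18]
19 → extends → [11, 12, 13, 14, 15, 16, 17, 18, 19]
20 → extends → [11, 12, 13, 14, 15, 16, 17, 18, 19, 20]
28 → extends → [11, 12, 13, 14, 15, 16, 17, 18, 19, 20, 28]
33 → extends → [11, 12, 13, 14, 15, 16, 17, 18, 19, 20, 28, 33]
19 → replaces 20 → [11, 12, 13, 14, 15, 16, 17, 18, 19, 19, 28, 33]
Twelve tails, so the longest non-decreasing subsequence has length 12 (e.g. 11, 12, 13, 14, 15, 16, 17, 18, 19, 20, 28, 33).

12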